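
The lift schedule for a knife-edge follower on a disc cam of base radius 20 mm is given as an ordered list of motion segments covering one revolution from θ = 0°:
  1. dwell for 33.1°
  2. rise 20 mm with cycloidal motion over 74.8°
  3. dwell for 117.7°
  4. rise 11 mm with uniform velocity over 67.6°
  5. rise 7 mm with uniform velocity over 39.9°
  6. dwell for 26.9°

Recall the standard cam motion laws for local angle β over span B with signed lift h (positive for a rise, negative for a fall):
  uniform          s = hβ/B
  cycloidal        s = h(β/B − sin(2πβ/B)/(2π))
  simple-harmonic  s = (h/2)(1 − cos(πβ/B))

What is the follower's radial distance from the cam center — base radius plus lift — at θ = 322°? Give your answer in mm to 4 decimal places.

seg 1 [0°–33.1°] dwell: s stays 0.0000
seg 2 [33.1°–107.9°] cycloidal, h=20: full span → s += 20 → s = 20.0000
seg 3 [107.9°–225.6°] dwell: s stays 20.0000
seg 4 [225.6°–293.2°] uniform, h=11: full span → s += 11 → s = 31.0000
seg 5 [293.2°–333.1°] uniform, h=7: θ=322° here. β=28.8, B=39.9. 7·28.8/39.9 = 5.0526 → s = 36.0526
radial distance = base radius + s = 20 + 36.0526 = 56.0526

56.0526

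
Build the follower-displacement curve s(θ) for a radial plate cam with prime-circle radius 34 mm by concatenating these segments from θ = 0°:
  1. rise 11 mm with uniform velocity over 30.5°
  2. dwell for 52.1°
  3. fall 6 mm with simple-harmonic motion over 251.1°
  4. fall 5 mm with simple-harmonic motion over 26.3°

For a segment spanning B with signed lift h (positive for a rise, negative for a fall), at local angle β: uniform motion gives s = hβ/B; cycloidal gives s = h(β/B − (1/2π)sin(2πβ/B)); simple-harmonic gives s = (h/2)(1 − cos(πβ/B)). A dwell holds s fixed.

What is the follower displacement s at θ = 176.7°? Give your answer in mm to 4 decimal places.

seg 1 [0°–30.5°] uniform, h=11: full span → s += 11 → s = 11.0000
seg 2 [30.5°–82.6°] dwell: s stays 11.0000
seg 3 [82.6°–333.7°] simple-harmonic, h=-6: θ=176.7° here. β=94.1, B=251.1. -6/2·(1 − cos(π·0.3748)) = -1.8498 → s = 9.1502

9.1502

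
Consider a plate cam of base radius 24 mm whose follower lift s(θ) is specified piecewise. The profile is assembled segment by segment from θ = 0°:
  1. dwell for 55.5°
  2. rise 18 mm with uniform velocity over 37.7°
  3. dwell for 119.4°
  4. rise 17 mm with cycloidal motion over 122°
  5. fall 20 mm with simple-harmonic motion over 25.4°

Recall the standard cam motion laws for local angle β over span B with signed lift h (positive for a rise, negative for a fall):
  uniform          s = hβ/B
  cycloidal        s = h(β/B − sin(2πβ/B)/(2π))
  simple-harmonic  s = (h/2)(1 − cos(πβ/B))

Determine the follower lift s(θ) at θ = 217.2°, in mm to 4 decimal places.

seg 1 [0°–55.5°] dwell: s stays 0.0000
seg 2 [55.5°–93.2°] uniform, h=18: full span → s += 18 → s = 18.0000
seg 3 [93.2°–212.6°] dwell: s stays 18.0000
seg 4 [212.6°–334.6°] cycloidal, h=17: θ=217.2° here. β=4.6, B=122. 17·(0.0377 − sin(2π·0.0377)/(2π)) = 0.0060 → s = 18.0060

18.0060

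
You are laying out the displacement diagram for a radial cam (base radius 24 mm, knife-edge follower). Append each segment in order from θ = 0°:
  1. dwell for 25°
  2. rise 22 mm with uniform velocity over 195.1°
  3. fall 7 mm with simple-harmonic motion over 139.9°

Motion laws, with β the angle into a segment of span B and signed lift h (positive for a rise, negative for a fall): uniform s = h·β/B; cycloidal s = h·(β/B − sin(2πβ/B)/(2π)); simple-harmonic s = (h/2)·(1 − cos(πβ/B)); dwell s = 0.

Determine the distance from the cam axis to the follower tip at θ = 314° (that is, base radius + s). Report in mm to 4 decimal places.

seg 1 [0°–25°] dwell: s stays 0.0000
seg 2 [25°–220.1°] uniform, h=22: full span → s += 22 → s = 22.0000
seg 3 [220.1°–360°] simple-harmonic, h=-7: θ=314° here. β=93.9, B=139.9. -7/2·(1 − cos(π·0.6712)) = -5.2929 → s = 16.7071
radial distance = base radius + s = 24 + 16.7071 = 40.7071

40.7071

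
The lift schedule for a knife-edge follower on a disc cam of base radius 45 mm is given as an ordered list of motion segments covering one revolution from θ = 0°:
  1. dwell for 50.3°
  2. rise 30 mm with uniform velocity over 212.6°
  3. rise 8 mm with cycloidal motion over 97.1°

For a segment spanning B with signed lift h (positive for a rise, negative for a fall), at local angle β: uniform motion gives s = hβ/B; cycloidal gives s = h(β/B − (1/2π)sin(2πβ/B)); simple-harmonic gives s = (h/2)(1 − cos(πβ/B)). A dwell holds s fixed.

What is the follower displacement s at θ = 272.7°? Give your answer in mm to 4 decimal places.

seg 1 [0°–50.3°] dwell: s stays 0.0000
seg 2 [50.3°–262.9°] uniform, h=30: full span → s += 30 → s = 30.0000
seg 3 [262.9°–360°] cycloidal, h=8: θ=272.7° here. β=9.8, B=97.1. 8·(0.1009 − sin(2π·0.1009)/(2π)) = 0.0530 → s = 30.0530

30.0530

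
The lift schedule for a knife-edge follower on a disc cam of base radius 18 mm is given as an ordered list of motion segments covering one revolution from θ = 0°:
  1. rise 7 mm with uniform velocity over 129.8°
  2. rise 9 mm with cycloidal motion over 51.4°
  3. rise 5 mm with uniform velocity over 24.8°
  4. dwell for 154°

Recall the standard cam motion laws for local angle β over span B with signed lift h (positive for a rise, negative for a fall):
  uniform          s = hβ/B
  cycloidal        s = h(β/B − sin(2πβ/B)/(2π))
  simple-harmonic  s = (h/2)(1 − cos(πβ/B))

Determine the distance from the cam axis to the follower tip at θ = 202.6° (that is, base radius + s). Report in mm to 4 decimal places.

seg 1 [0°–129.8°] uniform, h=7: full span → s += 7 → s = 7.0000
seg 2 [129.8°–181.2°] cycloidal, h=9: full span → s += 9 → s = 16.0000
seg 3 [181.2°–206°] uniform, h=5: θ=202.6° here. β=21.4, B=24.8. 5·21.4/24.8 = 4.3145 → s = 20.3145
radial distance = base radius + s = 18 + 20.3145 = 38.3145

38.3145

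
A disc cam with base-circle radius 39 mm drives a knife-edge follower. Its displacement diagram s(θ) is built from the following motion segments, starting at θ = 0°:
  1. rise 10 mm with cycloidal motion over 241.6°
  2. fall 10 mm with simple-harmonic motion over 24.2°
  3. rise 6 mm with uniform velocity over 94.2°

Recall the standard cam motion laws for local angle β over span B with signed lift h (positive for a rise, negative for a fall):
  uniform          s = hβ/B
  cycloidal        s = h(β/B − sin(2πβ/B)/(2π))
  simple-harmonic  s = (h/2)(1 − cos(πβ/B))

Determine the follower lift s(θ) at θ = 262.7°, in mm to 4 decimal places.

seg 1 [0°–241.6°] cycloidal, h=10: full span → s += 10 → s = 10.0000
seg 2 [241.6°–265.8°] simple-harmonic, h=-10: θ=262.7° here. β=21.1, B=24.2. -10/2·(1 − cos(π·0.8719)) = -9.6005 → s = 0.3995

0.3995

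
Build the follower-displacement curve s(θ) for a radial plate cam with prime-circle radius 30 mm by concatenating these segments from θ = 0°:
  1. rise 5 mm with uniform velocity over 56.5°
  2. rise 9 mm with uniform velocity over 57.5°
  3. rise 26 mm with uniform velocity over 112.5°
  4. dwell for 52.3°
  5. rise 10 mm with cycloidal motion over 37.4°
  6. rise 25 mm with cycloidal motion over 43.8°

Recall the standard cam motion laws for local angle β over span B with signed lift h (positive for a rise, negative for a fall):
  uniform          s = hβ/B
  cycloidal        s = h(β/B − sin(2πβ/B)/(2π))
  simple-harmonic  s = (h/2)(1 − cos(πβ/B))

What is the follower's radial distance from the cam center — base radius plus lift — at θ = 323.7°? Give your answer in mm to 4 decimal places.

seg 1 [0°–56.5°] uniform, h=5: full span → s += 5 → s = 5.0000
seg 2 [56.5°–114°] uniform, h=9: full span → s += 9 → s = 14.0000
seg 3 [114°–226.5°] uniform, h=26: full span → s += 26 → s = 40.0000
seg 4 [226.5°–278.8°] dwell: s stays 40.0000
seg 5 [278.8°–316.2°] cycloidal, h=10: full span → s += 10 → s = 50.0000
seg 6 [316.2°–360°] cycloidal, h=25: θ=323.7° here. β=7.5, B=43.8. 25·(0.1712 − sin(2π·0.1712)/(2π)) = 0.7794 → s = 50.7794
radial distance = base radius + s = 30 + 50.7794 = 80.7794

80.7794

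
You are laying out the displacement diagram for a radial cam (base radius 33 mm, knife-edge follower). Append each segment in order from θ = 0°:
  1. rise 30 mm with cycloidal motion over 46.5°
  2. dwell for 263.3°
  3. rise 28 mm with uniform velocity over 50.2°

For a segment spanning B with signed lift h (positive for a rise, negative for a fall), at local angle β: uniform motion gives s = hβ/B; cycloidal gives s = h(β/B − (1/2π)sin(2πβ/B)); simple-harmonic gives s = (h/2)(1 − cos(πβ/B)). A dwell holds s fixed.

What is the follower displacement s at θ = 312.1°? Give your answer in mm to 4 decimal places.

seg 1 [0°–46.5°] cycloidal, h=30: full span → s += 30 → s = 30.0000
seg 2 [46.5°–309.8°] dwell: s stays 30.0000
seg 3 [309.8°–360°] uniform, h=28: θ=312.1° here. β=2.3, B=50.2. 28·2.3/50.2 = 1.2829 → s = 31.2829

31.2829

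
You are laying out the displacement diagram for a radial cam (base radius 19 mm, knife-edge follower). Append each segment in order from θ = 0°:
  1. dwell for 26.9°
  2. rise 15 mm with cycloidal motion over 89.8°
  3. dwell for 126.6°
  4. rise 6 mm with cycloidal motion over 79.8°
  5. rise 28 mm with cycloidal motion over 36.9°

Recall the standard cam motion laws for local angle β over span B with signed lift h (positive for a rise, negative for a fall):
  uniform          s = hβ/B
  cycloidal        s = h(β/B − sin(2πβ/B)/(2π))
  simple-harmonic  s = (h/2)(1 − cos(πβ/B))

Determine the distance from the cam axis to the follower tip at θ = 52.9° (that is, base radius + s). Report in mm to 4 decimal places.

seg 1 [0°–26.9°] dwell: s stays 0.0000
seg 2 [26.9°–116.7°] cycloidal, h=15: θ=52.9° here. β=26, B=89.8. 15·(0.2895 − sin(2π·0.2895)/(2π)) = 2.0289 → s = 2.0289
radial distance = base radius + s = 19 + 2.0289 = 21.0289

21.0289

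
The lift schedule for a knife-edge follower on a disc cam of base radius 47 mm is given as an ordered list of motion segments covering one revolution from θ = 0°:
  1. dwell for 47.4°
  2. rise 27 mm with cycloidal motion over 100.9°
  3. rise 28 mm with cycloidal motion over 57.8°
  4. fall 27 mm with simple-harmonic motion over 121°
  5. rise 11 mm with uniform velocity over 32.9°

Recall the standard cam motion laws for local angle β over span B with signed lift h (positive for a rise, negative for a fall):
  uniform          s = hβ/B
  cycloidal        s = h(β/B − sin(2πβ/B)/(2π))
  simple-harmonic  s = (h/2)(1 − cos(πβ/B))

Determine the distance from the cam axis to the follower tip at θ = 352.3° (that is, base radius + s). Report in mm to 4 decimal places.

seg 1 [0°–47.4°] dwell: s stays 0.0000
seg 2 [47.4°–148.3°] cycloidal, h=27: full span → s += 27 → s = 27.0000
seg 3 [148.3°–206.1°] cycloidal, h=28: full span → s += 28 → s = 55.0000
seg 4 [206.1°–327.1°] simple-harmonic, h=-27: full span → s += -27 → s = 28.0000
seg 5 [327.1°–360°] uniform, h=11: θ=352.3° here. β=25.2, B=32.9. 11·25.2/32.9 = 8.4255 → s = 36.4255
radial distance = base radius + s = 47 + 36.4255 = 83.4255

83.4255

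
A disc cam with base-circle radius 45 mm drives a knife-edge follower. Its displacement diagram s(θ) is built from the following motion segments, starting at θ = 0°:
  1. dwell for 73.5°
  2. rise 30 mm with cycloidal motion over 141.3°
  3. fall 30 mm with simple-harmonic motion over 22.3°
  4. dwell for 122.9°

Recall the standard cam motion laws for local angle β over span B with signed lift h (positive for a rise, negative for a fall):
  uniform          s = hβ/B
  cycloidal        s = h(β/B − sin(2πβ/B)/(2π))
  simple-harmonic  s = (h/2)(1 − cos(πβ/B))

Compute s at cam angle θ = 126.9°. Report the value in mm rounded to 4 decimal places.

seg 1 [0°–73.5°] dwell: s stays 0.0000
seg 2 [73.5°–214.8°] cycloidal, h=30: θ=126.9° here. β=53.4, B=141.3. 30·(0.3779 − sin(2π·0.3779)/(2π)) = 8.0239 → s = 8.0239

8.0239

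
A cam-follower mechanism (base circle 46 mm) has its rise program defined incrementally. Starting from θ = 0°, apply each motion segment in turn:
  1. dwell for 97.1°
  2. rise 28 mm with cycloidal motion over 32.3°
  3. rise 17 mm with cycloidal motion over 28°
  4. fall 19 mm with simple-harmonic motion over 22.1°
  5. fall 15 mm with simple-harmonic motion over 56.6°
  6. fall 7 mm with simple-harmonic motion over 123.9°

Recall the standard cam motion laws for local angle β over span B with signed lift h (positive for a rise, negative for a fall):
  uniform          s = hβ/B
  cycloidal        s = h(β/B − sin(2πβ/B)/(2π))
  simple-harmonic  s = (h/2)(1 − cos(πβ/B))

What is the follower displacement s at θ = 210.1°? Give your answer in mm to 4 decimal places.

seg 1 [0°–97.1°] dwell: s stays 0.0000
seg 2 [97.1°–129.4°] cycloidal, h=28: full span → s += 28 → s = 28.0000
seg 3 [129.4°–157.4°] cycloidal, h=17: full span → s += 17 → s = 45.0000
seg 4 [157.4°–179.5°] simple-harmonic, h=-19: full span → s += -19 → s = 26.0000
seg 5 [179.5°–236.1°] simple-harmonic, h=-15: θ=210.1° here. β=30.6, B=56.6. -15/2·(1 − cos(π·0.5406)) = -8.4549 → s = 17.5451

17.5451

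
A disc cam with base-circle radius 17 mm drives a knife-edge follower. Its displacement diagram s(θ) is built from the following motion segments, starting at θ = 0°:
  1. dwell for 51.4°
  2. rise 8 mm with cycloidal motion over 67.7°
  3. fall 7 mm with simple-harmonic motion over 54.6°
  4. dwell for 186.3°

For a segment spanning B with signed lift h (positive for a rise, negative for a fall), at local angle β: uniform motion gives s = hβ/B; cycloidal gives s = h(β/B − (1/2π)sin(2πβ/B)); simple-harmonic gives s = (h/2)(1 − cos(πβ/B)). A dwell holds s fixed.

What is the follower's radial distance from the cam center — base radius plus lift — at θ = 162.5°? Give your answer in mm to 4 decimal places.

seg 1 [0°–51.4°] dwell: s stays 0.0000
seg 2 [51.4°–119.1°] cycloidal, h=8: full span → s += 8 → s = 8.0000
seg 3 [119.1°–173.7°] simple-harmonic, h=-7: θ=162.5° here. β=43.4, B=54.6. -7/2·(1 − cos(π·0.7949)) = -6.2980 → s = 1.7020
radial distance = base radius + s = 17 + 1.7020 = 18.7020

18.7020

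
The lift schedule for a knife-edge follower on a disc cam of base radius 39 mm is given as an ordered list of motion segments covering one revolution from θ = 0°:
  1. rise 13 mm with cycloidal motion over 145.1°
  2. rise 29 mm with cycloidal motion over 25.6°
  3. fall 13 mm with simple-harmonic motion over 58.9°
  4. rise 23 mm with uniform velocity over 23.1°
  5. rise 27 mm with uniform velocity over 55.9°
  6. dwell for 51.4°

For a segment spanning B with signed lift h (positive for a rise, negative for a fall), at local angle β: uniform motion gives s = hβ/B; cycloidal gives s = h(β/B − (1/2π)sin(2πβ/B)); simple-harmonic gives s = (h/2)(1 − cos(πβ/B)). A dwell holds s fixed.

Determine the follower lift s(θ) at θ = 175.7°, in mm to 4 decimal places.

seg 1 [0°–145.1°] cycloidal, h=13: full span → s += 13 → s = 13.0000
seg 2 [145.1°–170.7°] cycloidal, h=29: full span → s += 29 → s = 42.0000
seg 3 [170.7°–229.6°] simple-harmonic, h=-13: θ=175.7° here. β=5, B=58.9. -13/2·(1 − cos(π·0.0849)) = -0.2298 → s = 41.7702

41.7702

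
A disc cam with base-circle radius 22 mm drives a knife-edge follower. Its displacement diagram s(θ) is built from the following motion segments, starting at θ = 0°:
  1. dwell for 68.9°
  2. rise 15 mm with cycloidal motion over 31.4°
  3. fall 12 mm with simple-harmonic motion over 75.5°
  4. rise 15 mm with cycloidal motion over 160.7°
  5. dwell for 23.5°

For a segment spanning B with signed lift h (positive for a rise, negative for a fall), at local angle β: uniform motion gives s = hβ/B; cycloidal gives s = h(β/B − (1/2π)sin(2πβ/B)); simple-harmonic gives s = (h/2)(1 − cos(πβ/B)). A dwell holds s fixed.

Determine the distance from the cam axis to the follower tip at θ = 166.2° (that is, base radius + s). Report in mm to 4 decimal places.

seg 1 [0°–68.9°] dwell: s stays 0.0000
seg 2 [68.9°–100.3°] cycloidal, h=15: full span → s += 15 → s = 15.0000
seg 3 [100.3°–175.8°] simple-harmonic, h=-12: θ=166.2° here. β=65.9, B=75.5. -12/2·(1 − cos(π·0.8728)) = -11.5276 → s = 3.4724
radial distance = base radius + s = 22 + 3.4724 = 25.4724

25.4724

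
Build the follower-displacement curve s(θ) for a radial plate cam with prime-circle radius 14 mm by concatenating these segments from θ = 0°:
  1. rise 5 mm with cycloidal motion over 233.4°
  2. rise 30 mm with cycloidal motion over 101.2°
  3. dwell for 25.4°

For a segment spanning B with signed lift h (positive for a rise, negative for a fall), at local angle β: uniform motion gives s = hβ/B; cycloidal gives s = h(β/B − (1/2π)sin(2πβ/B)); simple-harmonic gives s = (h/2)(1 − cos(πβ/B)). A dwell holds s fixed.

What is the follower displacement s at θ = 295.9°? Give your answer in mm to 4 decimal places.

seg 1 [0°–233.4°] cycloidal, h=5: full span → s += 5 → s = 5.0000
seg 2 [233.4°–334.6°] cycloidal, h=30: θ=295.9° here. β=62.5, B=101.2. 30·(0.6176 − sin(2π·0.6176)/(2π)) = 21.7430 → s = 26.7430

26.7430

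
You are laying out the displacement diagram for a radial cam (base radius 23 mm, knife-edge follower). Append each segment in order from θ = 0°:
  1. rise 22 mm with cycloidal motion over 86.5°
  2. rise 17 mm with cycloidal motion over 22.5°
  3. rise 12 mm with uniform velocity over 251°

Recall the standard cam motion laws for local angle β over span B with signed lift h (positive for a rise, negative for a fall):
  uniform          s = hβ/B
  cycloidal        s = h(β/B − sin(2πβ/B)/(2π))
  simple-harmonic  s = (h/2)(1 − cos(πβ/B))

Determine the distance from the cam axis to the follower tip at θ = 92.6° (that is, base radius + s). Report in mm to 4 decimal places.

seg 1 [0°–86.5°] cycloidal, h=22: full span → s += 22 → s = 22.0000
seg 2 [86.5°–109°] cycloidal, h=17: θ=92.6° here. β=6.1, B=22.5. 17·(0.2711 − sin(2π·0.2711)/(2π)) = 1.9270 → s = 23.9270
radial distance = base radius + s = 23 + 23.9270 = 46.9270

46.9270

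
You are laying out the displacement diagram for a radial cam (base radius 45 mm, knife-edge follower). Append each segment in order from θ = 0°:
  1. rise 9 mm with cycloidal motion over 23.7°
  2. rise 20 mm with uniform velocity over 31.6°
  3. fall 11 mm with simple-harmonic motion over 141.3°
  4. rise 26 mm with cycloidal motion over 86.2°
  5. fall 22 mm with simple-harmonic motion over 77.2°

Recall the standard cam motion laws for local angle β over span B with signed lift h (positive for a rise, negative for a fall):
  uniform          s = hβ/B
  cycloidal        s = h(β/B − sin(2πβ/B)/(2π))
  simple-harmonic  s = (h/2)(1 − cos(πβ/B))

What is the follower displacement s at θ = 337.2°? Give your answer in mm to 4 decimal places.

seg 1 [0°–23.7°] cycloidal, h=9: full span → s += 9 → s = 9.0000
seg 2 [23.7°–55.3°] uniform, h=20: full span → s += 20 → s = 29.0000
seg 3 [55.3°–196.6°] simple-harmonic, h=-11: full span → s += -11 → s = 18.0000
seg 4 [196.6°–282.8°] cycloidal, h=26: full span → s += 26 → s = 44.0000
seg 5 [282.8°–360°] simple-harmonic, h=-22: θ=337.2° here. β=54.4, B=77.2. -22/2·(1 − cos(π·0.7047)) = -17.5953 → s = 26.4047

26.4047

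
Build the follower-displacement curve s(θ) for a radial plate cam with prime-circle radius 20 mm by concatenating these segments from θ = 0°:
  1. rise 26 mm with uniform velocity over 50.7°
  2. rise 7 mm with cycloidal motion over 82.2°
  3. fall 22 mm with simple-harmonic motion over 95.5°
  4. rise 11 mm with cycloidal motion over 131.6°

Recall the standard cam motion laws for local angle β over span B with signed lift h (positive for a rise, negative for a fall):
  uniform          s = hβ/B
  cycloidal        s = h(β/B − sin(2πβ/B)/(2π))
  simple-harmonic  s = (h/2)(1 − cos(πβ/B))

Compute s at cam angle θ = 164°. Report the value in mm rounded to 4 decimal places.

seg 1 [0°–50.7°] uniform, h=26: full span → s += 26 → s = 26.0000
seg 2 [50.7°–132.9°] cycloidal, h=7: full span → s += 7 → s = 33.0000
seg 3 [132.9°–228.4°] simple-harmonic, h=-22: θ=164° here. β=31.1, B=95.5. -22/2·(1 − cos(π·0.3257)) = -5.2718 → s = 27.7282

27.7282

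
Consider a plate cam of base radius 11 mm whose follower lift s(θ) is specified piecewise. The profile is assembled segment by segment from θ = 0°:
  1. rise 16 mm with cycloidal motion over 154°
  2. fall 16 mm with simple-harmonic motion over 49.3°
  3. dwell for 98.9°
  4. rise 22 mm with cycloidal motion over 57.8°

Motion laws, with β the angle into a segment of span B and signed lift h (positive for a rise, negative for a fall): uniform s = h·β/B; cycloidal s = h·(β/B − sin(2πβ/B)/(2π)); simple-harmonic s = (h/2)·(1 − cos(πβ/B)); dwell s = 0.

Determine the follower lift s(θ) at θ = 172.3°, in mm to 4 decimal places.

seg 1 [0°–154°] cycloidal, h=16: full span → s += 16 → s = 16.0000
seg 2 [154°–203.3°] simple-harmonic, h=-16: θ=172.3° here. β=18.3, B=49.3. -16/2·(1 − cos(π·0.3712)) = -4.8504 → s = 11.1496

11.1496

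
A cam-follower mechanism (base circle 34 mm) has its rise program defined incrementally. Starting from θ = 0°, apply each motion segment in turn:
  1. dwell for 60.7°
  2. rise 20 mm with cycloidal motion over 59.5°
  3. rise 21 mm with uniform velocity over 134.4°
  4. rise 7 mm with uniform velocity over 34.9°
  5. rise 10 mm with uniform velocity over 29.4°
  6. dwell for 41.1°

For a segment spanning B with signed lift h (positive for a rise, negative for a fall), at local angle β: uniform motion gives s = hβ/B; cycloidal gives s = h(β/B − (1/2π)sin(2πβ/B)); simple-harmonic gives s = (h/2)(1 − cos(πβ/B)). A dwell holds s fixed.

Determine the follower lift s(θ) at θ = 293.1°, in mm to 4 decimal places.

seg 1 [0°–60.7°] dwell: s stays 0.0000
seg 2 [60.7°–120.2°] cycloidal, h=20: full span → s += 20 → s = 20.0000
seg 3 [120.2°–254.6°] uniform, h=21: full span → s += 21 → s = 41.0000
seg 4 [254.6°–289.5°] uniform, h=7: full span → s += 7 → s = 48.0000
seg 5 [289.5°–318.9°] uniform, h=10: θ=293.1° here. β=3.6, B=29.4. 10·3.6/29.4 = 1.2245 → s = 49.2245

49.2245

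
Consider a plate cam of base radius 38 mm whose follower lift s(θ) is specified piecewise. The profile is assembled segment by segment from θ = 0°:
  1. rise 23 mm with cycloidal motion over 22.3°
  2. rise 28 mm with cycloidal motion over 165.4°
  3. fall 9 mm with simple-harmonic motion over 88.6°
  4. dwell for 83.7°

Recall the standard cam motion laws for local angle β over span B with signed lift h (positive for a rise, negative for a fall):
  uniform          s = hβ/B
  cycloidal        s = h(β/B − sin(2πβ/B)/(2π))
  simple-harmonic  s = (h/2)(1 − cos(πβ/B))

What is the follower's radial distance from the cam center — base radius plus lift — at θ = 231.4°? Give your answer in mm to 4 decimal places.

seg 1 [0°–22.3°] cycloidal, h=23: full span → s += 23 → s = 23.0000
seg 2 [22.3°–187.7°] cycloidal, h=28: full span → s += 28 → s = 51.0000
seg 3 [187.7°–276.3°] simple-harmonic, h=-9: θ=231.4° here. β=43.7, B=88.6. -9/2·(1 − cos(π·0.4932)) = -4.4043 → s = 46.5957
radial distance = base radius + s = 38 + 46.5957 = 84.5957

84.5957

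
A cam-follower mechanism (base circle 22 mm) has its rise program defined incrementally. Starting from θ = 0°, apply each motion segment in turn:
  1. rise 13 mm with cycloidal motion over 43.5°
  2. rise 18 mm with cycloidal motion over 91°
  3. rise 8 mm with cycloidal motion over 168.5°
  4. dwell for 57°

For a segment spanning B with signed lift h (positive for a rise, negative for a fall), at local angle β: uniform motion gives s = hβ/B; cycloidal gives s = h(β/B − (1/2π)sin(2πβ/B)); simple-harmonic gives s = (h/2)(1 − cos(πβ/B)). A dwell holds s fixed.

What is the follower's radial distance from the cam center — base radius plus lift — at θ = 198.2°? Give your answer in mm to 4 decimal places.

seg 1 [0°–43.5°] cycloidal, h=13: full span → s += 13 → s = 13.0000
seg 2 [43.5°–134.5°] cycloidal, h=18: full span → s += 18 → s = 31.0000
seg 3 [134.5°–303°] cycloidal, h=8: θ=198.2° here. β=63.7, B=168.5. 8·(0.3780 − sin(2π·0.3780)/(2π)) = 2.1414 → s = 33.1414
radial distance = base radius + s = 22 + 33.1414 = 55.1414

55.1414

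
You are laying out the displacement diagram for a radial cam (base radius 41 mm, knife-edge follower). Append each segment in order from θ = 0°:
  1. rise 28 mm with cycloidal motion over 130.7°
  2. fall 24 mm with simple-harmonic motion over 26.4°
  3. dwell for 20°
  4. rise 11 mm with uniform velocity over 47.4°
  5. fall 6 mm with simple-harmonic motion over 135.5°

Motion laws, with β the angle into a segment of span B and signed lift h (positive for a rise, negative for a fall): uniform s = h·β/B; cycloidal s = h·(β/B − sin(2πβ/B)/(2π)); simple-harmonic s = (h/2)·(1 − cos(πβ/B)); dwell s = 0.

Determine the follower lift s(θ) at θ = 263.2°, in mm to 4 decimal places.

seg 1 [0°–130.7°] cycloidal, h=28: full span → s += 28 → s = 28.0000
seg 2 [130.7°–157.1°] simple-harmonic, h=-24: full span → s += -24 → s = 4.0000
seg 3 [157.1°–177.1°] dwell: s stays 4.0000
seg 4 [177.1°–224.5°] uniform, h=11: full span → s += 11 → s = 15.0000
seg 5 [224.5°–360°] simple-harmonic, h=-6: θ=263.2° here. β=38.7, B=135.5. -6/2·(1 − cos(π·0.2856)) = -1.1288 → s = 13.8712

13.8712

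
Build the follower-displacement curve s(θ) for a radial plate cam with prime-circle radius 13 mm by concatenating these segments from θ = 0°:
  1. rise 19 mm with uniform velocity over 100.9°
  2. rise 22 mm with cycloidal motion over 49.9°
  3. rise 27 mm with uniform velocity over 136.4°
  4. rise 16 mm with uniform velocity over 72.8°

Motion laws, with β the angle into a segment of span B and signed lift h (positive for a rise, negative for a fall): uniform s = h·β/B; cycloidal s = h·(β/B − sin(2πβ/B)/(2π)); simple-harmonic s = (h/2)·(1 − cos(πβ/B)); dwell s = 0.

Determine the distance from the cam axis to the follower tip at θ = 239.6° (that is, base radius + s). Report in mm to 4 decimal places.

seg 1 [0°–100.9°] uniform, h=19: full span → s += 19 → s = 19.0000
seg 2 [100.9°–150.8°] cycloidal, h=22: full span → s += 22 → s = 41.0000
seg 3 [150.8°–287.2°] uniform, h=27: θ=239.6° here. β=88.8, B=136.4. 27·88.8/136.4 = 17.5777 → s = 58.5777
radial distance = base radius + s = 13 + 58.5777 = 71.5777

71.5777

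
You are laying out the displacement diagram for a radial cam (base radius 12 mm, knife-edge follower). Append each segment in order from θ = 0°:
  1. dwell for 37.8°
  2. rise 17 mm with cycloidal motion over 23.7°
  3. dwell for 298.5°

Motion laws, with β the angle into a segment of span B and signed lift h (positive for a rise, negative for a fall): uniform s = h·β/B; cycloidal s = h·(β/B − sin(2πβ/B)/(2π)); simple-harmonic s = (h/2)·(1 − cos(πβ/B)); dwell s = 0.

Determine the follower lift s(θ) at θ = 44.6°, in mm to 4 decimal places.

seg 1 [0°–37.8°] dwell: s stays 0.0000
seg 2 [37.8°–61.5°] cycloidal, h=17: θ=44.6° here. β=6.8, B=23.7. 17·(0.2869 − sin(2π·0.2869)/(2π)) = 2.2445 → s = 2.2445

2.2445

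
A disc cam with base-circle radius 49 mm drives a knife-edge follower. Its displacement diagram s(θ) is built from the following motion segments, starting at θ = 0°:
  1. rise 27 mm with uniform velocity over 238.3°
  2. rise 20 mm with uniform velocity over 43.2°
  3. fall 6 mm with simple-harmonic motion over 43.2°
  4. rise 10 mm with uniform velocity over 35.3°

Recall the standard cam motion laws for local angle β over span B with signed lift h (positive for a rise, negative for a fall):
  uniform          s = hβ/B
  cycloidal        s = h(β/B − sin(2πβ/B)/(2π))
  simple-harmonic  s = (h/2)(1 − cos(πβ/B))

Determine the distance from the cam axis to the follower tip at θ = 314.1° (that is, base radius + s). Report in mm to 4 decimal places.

seg 1 [0°–238.3°] uniform, h=27: full span → s += 27 → s = 27.0000
seg 2 [238.3°–281.5°] uniform, h=20: full span → s += 20 → s = 47.0000
seg 3 [281.5°–324.7°] simple-harmonic, h=-6: θ=314.1° here. β=32.6, B=43.2. -6/2·(1 − cos(π·0.7546)) = -5.1519 → s = 41.8481
radial distance = base radius + s = 49 + 41.8481 = 90.8481

90.8481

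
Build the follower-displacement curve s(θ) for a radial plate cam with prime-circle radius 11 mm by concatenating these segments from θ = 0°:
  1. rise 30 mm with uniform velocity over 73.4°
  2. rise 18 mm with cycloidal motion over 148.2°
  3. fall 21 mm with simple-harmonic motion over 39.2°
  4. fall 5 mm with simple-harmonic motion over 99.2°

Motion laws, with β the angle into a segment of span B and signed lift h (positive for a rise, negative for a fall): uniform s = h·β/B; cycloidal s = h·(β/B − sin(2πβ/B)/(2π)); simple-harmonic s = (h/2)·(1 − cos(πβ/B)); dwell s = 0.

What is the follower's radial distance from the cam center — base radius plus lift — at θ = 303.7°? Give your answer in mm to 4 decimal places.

seg 1 [0°–73.4°] uniform, h=30: full span → s += 30 → s = 30.0000
seg 2 [73.4°–221.6°] cycloidal, h=18: full span → s += 18 → s = 48.0000
seg 3 [221.6°–260.8°] simple-harmonic, h=-21: full span → s += -21 → s = 27.0000
seg 4 [260.8°–360°] simple-harmonic, h=-5: θ=303.7° here. β=42.9, B=99.2. -5/2·(1 − cos(π·0.4325)) = -1.9735 → s = 25.0265
radial distance = base radius + s = 11 + 25.0265 = 36.0265

36.0265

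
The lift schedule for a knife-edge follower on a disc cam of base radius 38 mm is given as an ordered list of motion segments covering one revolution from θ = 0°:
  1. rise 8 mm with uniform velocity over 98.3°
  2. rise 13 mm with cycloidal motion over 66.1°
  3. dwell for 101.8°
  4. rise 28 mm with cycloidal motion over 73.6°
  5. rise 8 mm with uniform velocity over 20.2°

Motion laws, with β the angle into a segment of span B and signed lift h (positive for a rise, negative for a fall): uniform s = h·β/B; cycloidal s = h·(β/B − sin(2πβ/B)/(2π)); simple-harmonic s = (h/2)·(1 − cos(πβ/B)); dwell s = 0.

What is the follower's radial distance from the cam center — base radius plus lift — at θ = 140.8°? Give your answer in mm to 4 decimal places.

seg 1 [0°–98.3°] uniform, h=8: full span → s += 8 → s = 8.0000
seg 2 [98.3°–164.4°] cycloidal, h=13: θ=140.8° here. β=42.5, B=66.1. 13·(0.6430 − sin(2π·0.6430)/(2π)) = 9.9770 → s = 17.9770
radial distance = base radius + s = 38 + 17.9770 = 55.9770

55.9770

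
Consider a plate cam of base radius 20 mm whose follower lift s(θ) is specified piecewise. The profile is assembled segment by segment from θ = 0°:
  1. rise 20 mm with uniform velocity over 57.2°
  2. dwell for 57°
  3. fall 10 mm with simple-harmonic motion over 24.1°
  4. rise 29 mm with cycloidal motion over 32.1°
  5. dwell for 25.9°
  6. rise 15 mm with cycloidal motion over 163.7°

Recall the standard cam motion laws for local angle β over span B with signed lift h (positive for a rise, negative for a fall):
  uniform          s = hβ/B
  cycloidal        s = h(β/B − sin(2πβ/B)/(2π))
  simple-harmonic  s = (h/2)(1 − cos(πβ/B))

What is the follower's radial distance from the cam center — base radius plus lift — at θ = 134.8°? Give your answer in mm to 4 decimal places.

seg 1 [0°–57.2°] uniform, h=20: full span → s += 20 → s = 20.0000
seg 2 [57.2°–114.2°] dwell: s stays 20.0000
seg 3 [114.2°–138.3°] simple-harmonic, h=-10: θ=134.8° here. β=20.6, B=24.1. -10/2·(1 − cos(π·0.8548)) = -9.4886 → s = 10.5114
radial distance = base radius + s = 20 + 10.5114 = 30.5114

30.5114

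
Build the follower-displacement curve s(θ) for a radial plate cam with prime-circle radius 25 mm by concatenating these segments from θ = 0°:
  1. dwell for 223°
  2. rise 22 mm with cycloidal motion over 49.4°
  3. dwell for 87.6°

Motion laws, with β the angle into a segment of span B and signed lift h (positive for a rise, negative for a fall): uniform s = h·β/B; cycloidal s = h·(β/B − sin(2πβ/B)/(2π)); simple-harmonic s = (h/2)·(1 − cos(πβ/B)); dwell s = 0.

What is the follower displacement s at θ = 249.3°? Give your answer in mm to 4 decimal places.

seg 1 [0°–223°] dwell: s stays 0.0000
seg 2 [223°–272.4°] cycloidal, h=22: θ=249.3° here. β=26.3, B=49.4. 22·(0.5324 − sin(2π·0.5324)/(2π)) = 12.4202 → s = 12.4202

12.4202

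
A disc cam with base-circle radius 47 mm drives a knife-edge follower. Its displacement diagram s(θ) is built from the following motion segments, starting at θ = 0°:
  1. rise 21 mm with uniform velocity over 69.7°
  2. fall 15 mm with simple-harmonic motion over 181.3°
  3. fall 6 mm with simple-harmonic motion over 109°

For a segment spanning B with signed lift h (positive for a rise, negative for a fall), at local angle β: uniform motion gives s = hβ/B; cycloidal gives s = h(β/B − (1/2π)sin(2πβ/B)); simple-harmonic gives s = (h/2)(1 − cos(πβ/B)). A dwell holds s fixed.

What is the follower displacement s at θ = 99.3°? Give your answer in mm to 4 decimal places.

seg 1 [0°–69.7°] uniform, h=21: full span → s += 21 → s = 21.0000
seg 2 [69.7°–251°] simple-harmonic, h=-15: θ=99.3° here. β=29.6, B=181.3. -15/2·(1 − cos(π·0.1633)) = -0.9651 → s = 20.0349

20.0349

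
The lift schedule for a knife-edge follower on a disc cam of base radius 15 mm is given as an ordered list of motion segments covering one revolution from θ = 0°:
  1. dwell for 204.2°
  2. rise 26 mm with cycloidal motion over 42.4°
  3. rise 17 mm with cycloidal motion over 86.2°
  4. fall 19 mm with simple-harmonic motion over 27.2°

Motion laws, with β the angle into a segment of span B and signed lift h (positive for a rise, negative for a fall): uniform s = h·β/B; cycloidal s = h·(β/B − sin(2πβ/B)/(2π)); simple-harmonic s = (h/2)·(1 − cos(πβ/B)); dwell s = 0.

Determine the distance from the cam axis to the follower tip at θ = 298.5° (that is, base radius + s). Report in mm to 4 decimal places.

seg 1 [0°–204.2°] dwell: s stays 0.0000
seg 2 [204.2°–246.6°] cycloidal, h=26: full span → s += 26 → s = 26.0000
seg 3 [246.6°–332.8°] cycloidal, h=17: θ=298.5° here. β=51.9, B=86.2. 17·(0.6021 − sin(2π·0.6021)/(2π)) = 11.8544 → s = 37.8544
radial distance = base radius + s = 15 + 37.8544 = 52.8544

52.8544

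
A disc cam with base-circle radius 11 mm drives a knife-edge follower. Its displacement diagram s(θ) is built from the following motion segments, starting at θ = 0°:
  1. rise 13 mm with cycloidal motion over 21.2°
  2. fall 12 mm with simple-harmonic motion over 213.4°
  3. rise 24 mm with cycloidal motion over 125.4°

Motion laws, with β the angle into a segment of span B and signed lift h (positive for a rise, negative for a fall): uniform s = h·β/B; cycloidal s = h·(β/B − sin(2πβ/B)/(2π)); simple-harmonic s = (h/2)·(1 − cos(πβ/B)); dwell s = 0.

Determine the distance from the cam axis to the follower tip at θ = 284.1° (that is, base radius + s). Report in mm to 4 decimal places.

seg 1 [0°–21.2°] cycloidal, h=13: full span → s += 13 → s = 13.0000
seg 2 [21.2°–234.6°] simple-harmonic, h=-12: full span → s += -12 → s = 1.0000
seg 3 [234.6°–360°] cycloidal, h=24: θ=284.1° here. β=49.5, B=125.4. 24·(0.3947 − sin(2π·0.3947)/(2π)) = 7.1276 → s = 8.1276
radial distance = base radius + s = 11 + 8.1276 = 19.1276

19.1276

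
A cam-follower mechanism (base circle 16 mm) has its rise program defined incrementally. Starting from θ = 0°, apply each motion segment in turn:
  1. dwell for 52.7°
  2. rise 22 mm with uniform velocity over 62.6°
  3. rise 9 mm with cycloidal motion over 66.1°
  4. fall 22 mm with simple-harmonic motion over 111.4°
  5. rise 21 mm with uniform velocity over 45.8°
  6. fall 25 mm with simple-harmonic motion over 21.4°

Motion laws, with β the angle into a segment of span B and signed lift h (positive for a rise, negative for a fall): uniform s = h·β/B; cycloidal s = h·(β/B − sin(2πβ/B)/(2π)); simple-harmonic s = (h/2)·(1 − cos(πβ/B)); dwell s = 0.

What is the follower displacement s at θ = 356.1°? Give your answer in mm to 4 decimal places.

seg 1 [0°–52.7°] dwell: s stays 0.0000
seg 2 [52.7°–115.3°] uniform, h=22: full span → s += 22 → s = 22.0000
seg 3 [115.3°–181.4°] cycloidal, h=9: full span → s += 9 → s = 31.0000
seg 4 [181.4°–292.8°] simple-harmonic, h=-22: full span → s += -22 → s = 9.0000
seg 5 [292.8°–338.6°] uniform, h=21: full span → s += 21 → s = 30.0000
seg 6 [338.6°–360°] simple-harmonic, h=-25: θ=356.1° here. β=17.5, B=21.4. -25/2·(1 − cos(π·0.8178)) = -23.0066 → s = 6.9934

6.9934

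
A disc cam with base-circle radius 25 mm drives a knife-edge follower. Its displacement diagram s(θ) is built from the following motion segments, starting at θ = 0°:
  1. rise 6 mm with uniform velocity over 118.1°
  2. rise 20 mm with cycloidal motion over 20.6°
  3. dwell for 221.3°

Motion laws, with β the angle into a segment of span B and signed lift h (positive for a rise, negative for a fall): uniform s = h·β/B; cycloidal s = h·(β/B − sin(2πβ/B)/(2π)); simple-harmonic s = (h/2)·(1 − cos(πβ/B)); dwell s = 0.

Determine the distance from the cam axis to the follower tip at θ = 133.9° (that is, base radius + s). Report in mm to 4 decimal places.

seg 1 [0°–118.1°] uniform, h=6: full span → s += 6 → s = 6.0000
seg 2 [118.1°–138.7°] cycloidal, h=20: θ=133.9° here. β=15.8, B=20.6. 20·(0.7670 − sin(2π·0.7670)/(2π)) = 18.5048 → s = 24.5048
radial distance = base radius + s = 25 + 24.5048 = 49.5048

49.5048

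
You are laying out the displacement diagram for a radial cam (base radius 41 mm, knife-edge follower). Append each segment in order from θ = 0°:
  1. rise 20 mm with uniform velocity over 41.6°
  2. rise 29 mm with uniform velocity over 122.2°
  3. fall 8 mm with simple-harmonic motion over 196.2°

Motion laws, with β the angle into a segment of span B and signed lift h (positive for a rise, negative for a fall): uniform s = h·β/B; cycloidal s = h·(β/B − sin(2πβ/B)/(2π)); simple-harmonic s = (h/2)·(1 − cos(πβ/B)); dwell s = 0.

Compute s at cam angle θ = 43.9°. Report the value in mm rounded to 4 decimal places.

seg 1 [0°–41.6°] uniform, h=20: full span → s += 20 → s = 20.0000
seg 2 [41.6°–163.8°] uniform, h=29: θ=43.9° here. β=2.3, B=122.2. 29·2.3/122.2 = 0.5458 → s = 20.5458

20.5458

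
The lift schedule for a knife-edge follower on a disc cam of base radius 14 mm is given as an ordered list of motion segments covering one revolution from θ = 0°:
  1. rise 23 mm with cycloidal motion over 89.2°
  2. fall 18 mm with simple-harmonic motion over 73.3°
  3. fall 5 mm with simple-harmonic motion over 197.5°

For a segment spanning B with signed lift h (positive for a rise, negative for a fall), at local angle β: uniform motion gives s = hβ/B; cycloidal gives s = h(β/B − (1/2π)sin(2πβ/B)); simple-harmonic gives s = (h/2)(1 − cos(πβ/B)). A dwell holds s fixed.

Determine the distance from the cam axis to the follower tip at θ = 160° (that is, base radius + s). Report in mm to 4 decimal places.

seg 1 [0°–89.2°] cycloidal, h=23: full span → s += 23 → s = 23.0000
seg 2 [89.2°–162.5°] simple-harmonic, h=-18: θ=160° here. β=70.8, B=73.3. -18/2·(1 − cos(π·0.9659)) = -17.9484 → s = 5.0516
radial distance = base radius + s = 14 + 5.0516 = 19.0516

19.0516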